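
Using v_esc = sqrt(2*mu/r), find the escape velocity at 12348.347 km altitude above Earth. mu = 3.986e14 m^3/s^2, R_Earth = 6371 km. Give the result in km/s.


r = 6371.0 + 12348.347 = 18719.3470 km = 1.8719347e+07 m
v_esc = sqrt(2*mu/r) = sqrt(2*3.986e14 / 1.8719347e+07)
v_esc = 6525.8682 m/s = 6.5259 km/s

6.5259 km/s


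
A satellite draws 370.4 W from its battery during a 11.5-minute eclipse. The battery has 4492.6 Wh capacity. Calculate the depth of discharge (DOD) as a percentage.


E_used = P * t / 60 = 370.4 * 11.5 / 60 = 70.9933 Wh
DOD = E_used / E_total * 100 = 70.9933 / 4492.6 * 100
DOD = 1.5802 %

1.5802 %


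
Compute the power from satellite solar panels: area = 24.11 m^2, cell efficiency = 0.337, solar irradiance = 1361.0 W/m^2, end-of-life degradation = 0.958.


P = area * eta * S * degradation
P = 24.11 * 0.337 * 1361.0 * 0.958
P = 10593.7750 W

10593.7750 W


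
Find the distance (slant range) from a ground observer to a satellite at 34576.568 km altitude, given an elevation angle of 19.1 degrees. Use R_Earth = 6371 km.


h = 34576.568 km, el = 19.1 deg
d = -R_E*sin(el) + sqrt((R_E*sin(el))^2 + 2*R_E*h + h^2)
d = -6371.0000*sin(0.3333579) + sqrt((6371.0000*0.3272179)^2 + 2*6371.0000*34576.568 + 34576.568^2)
d = 38417.8833 km

38417.8833 km


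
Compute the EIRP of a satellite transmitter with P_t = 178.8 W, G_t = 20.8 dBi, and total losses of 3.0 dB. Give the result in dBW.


Pt = 178.8 W = 22.5237 dBW
EIRP = Pt_dBW + Gt - losses = 22.5237 + 20.8 - 3.0 = 40.3237 dBW

40.3237 dBW


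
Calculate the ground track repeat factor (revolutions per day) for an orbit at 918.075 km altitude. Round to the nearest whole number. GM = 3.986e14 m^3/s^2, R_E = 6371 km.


r = 7.289075e+06 m
T = 2*pi*sqrt(r^3/mu) = 6193.2677 s = 103.2211 min
revs/day = 1440 / 103.2211 = 13.9506
Rounded: 14 revolutions per day

14 revolutions per day


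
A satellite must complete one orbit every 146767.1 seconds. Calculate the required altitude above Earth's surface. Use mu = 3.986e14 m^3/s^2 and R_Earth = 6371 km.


T = 146767.1 s
r = (mu*T^2/(4*pi^2))^(1/3) = (3.986e14 * 146767.1^2 / (4*pi^2))^(1/3)
r = 6.0137448e+07 m = 60137.4480 km
alt = r - R_E = 60137.4480 - 6371 = 53766.4480 km

53766.4480 km


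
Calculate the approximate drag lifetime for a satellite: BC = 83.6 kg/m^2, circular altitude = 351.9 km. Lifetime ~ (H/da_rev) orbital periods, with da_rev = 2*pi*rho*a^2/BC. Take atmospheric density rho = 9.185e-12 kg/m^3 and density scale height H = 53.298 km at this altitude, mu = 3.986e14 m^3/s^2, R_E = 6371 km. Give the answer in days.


a = R_E + alt = 6722.9000 km = 6.7229e+06 m
da_rev = 2*pi*rho*a^2/BC = 2*pi*9.185e-12*(6.7229e+06)^2/83.6 = 31.200823 m per revolution
N = H/da_rev = 53298.0000 m / 31.200823 m = 1708.2242 revolutions
P = 2*pi*sqrt(a^3/mu) = 5485.8787 s
lifetime = N*P = 1708.2242 * 5485.8787 = 9.3711104e+06 s = 108.4619 days

108.4619 days


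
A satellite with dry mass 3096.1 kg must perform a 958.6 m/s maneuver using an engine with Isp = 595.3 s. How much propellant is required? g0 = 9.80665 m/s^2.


ve = Isp * g0 = 595.3 * 9.80665 = 5837.898745 m/s
mass ratio = exp(dv/ve) = exp(958.6/5837.898745) = 1.17845342
m_prop = m_dry * (mr - 1) = 3096.1 * (1.17845342 - 1)
m_prop = 552.5096 kg

552.5096 kg


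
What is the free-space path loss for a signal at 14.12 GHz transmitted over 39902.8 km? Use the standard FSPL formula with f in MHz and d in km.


f = 14.12 GHz = 14120.0000 MHz
d = 39902.8 km
FSPL = 32.44 + 20*log10(14120.0000) + 20*log10(39902.8)
FSPL = 32.44 + 82.9967 + 92.0201
FSPL = 207.4568 dB

207.4568 dB


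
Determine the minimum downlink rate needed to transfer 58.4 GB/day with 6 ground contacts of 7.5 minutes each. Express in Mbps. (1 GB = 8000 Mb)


total contact time = 6 * 7.5 * 60 = 2700.0000 s
data = 58.4 GB = 467200.0000 Mb
rate = 467200.0000 / 2700.0000 = 173.0370 Mbps

173.0370 Mbps


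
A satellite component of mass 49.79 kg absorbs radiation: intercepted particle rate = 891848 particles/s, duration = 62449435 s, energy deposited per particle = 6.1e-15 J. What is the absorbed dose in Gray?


Total energy deposited = rate * time * E_per
  = 891848 * 62449435 * 6.1e-15 = 0.339742 J
Dose = E_total / mass = 0.339742 / 49.79
Dose = 0.006823498 Gy

0.0068 Gy


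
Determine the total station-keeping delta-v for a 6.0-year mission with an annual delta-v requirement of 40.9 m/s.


dV = rate * years = 40.9 * 6.0
dV = 245.4000 m/s

245.4000 m/s


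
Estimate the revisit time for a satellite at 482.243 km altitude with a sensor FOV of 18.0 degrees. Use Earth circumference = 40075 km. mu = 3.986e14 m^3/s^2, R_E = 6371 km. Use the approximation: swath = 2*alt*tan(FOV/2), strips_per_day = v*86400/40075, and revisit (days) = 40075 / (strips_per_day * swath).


swath = 2*482.243*tan(0.1570796) = 152.7596 km
v = sqrt(mu/r) = 7626.4176 m/s = 7.6264 km/s
strips/day = v*86400/40075 = 7.6264*86400/40075 = 16.4422
coverage/day = strips * swath = 16.4422 * 152.7596 = 2511.7085 km
revisit = 40075 / 2511.7085 = 15.9553 days

15.9553 days


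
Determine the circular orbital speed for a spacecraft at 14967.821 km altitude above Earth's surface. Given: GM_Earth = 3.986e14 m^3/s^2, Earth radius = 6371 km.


r = R_E + alt = 6371.0 + 14967.821 = 21338.8210 km = 2.1338821e+07 m
v = sqrt(mu/r) = sqrt(3.986e14 / 2.1338821e+07) = 4321.9868 m/s = 4.3220 km/s

4.3220 km/s


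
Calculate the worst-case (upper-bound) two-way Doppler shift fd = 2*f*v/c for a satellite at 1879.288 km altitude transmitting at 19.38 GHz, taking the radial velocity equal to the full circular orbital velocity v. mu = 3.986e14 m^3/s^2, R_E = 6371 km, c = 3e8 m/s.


r = 8.250288e+06 m
v = sqrt(mu/r) = 6950.7888 m/s (worst-case radial velocity)
f = 19.38 GHz = 1.938e+10 Hz
fd = 2*f*v/c = 2*1.938e+10*6950.7888/3.0e+08
fd = 898041.9129 Hz

898041.9129 Hz


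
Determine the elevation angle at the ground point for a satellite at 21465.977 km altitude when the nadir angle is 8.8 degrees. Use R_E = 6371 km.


r = R_E + alt = 27836.9770 km
Law of sines in the satellite / Earth-center / ground-point triangle:
  sin(nadir)/R_E = sin(90 + el)/r  =>  cos(el) = (r/R_E)*sin(nadir)
cos(el) = (27836.9770 / 6371.0000) * sin(8.8 deg) = 0.668445
el = arccos(0.668445) = 48.0528 deg
(Earth-central angle = 90 - nadir - el = 33.1472 deg)

48.0528 degrees


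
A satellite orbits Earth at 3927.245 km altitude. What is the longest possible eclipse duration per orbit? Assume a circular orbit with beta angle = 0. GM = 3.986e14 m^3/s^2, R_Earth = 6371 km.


r = 10298.2450 km
T = 173.3424 min
Eclipse fraction = arcsin(R_E/r)/pi = arcsin(6371.0000/10298.2450)/pi
= arcsin(0.6186491)/pi = 0.2123197
Eclipse duration = 0.2123197 * 173.3424 = 36.8040 min

36.8040 minutes


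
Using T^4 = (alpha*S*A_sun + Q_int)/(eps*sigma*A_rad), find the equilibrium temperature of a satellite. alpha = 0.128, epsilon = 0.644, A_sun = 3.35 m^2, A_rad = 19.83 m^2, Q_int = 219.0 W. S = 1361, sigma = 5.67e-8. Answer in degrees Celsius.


Numerator = alpha*S*A_sun + Q_int = 0.128*1361*3.35 + 219.0 = 802.5968 W
Denominator = eps*sigma*A_rad = 0.644*5.67e-8*19.83 = 7.2408848e-07 W/K^4
T^4 = 1.1084236e+09 K^4
T = 182.4637 K = -90.6863 C

-90.6863 degrees Celsius


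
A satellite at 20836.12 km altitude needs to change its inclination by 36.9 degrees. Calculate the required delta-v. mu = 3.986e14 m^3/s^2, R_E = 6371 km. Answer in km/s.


r = 27207.1200 km = 2.720712e+07 m
V = sqrt(mu/r) = 3827.6072 m/s
di = 36.9 deg = 0.6440265 rad
dV = 2*V*sin(di/2) = 2*3827.6072*sin(0.3220132)
dV = 2422.6990 m/s = 2.4227 km/s

2.4227 km/s


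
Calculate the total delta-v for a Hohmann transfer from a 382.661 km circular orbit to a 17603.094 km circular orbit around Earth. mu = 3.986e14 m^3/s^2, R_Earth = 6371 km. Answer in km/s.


r1 = 6753.6610 km = 6.753661e+06 m
r2 = 23974.0940 km = 2.3974094e+07 m
dv1 = sqrt(mu/r1)*(sqrt(2*r2/(r1+r2)) - 1) = 1914.2138 m/s
dv2 = sqrt(mu/r2)*(1 - sqrt(2*r1/(r1+r2))) = 1374.0934 m/s
total dv = |dv1| + |dv2| = 1914.2138 + 1374.0934 = 3288.3073 m/s = 3.2883 km/s

3.2883 km/s


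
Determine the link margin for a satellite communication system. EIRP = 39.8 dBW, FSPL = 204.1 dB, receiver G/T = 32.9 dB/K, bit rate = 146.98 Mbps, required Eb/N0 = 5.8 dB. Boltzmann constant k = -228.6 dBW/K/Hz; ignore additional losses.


C/N0 = EIRP - FSPL + G/T - k = 39.8 - 204.1 + 32.9 - (-228.6)
C/N0 = 97.2000 dB-Hz
R_b = 146.98 Mbps = 1.4698e+08 bps -> 10*log10(R_b) = 81.6726 dB-Hz
Eb/N0 = C/N0 - 10*log10(R_b) = 97.2000 - 81.6726 = 15.5274 dB
Margin = Eb/N0 - Eb/N0_req = 15.5274 - 5.8 = 9.7274 dB (link closes)

9.7274 dB


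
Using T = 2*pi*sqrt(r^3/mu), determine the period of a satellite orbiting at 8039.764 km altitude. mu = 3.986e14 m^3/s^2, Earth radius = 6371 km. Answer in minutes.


r = 14410.7640 km = 1.4410764e+07 m
T = 2*pi*sqrt(r^3/mu) = 2*pi*sqrt(2.9926851e+21 / 3.986e14)
T = 17216.3756 s = 286.9396 min

286.9396 minutes


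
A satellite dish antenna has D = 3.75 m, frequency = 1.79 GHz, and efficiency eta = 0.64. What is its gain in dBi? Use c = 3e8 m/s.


lambda = c/f = 3e8 / 1.79e+09 = 0.1675978 m
G = eta*(pi*D/lambda)^2 = 0.64*(pi*3.75/0.1675978)^2
G = 3162.3199 (linear)
G = 10*log10(3162.3199) = 35.0001 dBi

35.0001 dBi


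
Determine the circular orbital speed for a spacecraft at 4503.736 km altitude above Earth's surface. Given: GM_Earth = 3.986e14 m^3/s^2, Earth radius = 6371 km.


r = R_E + alt = 6371.0 + 4503.736 = 10874.7360 km = 1.0874736e+07 m
v = sqrt(mu/r) = sqrt(3.986e14 / 1.0874736e+07) = 6054.2352 m/s = 6.0542 km/s

6.0542 km/s


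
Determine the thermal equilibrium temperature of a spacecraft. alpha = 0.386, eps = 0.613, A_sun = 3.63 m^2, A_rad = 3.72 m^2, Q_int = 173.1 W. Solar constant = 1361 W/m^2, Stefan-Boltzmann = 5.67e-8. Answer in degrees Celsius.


Numerator = alpha*S*A_sun + Q_int = 0.386*1361*3.63 + 173.1 = 2080.1060 W
Denominator = eps*sigma*A_rad = 0.613*5.67e-8*3.72 = 1.2929641e-07 W/K^4
T^4 = 1.6087886e+10 K^4
T = 356.1433 K = 82.9933 C

82.9933 degrees Celsius


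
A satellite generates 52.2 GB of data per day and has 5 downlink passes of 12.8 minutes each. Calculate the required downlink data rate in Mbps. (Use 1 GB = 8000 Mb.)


total contact time = 5 * 12.8 * 60 = 3840.0000 s
data = 52.2 GB = 417600.0000 Mb
rate = 417600.0000 / 3840.0000 = 108.7500 Mbps

108.7500 Mbps


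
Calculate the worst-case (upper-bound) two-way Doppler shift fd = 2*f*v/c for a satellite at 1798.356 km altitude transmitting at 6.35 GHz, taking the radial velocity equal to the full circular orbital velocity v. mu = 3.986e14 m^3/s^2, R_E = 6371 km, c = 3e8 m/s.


r = 8.169356e+06 m
v = sqrt(mu/r) = 6985.1339 m/s (worst-case radial velocity)
f = 6.35 GHz = 6.35e+09 Hz
fd = 2*f*v/c = 2*6.35e+09*6985.1339/3.0e+08
fd = 295704.0022 Hz

295704.0022 Hz


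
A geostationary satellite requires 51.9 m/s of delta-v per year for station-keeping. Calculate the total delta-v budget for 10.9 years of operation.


dV = rate * years = 51.9 * 10.9
dV = 565.7100 m/s

565.7100 m/s


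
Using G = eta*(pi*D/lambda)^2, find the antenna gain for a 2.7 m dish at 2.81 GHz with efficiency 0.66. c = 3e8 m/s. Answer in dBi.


lambda = c/f = 3e8 / 2.81e+09 = 0.1067616 m
G = eta*(pi*D/lambda)^2 = 0.66*(pi*2.7/0.1067616)^2
G = 4166.2118 (linear)
G = 10*log10(4166.2118) = 36.1974 dBi

36.1974 dBi


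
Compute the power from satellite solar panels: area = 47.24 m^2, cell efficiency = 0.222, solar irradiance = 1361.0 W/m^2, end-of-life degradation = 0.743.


P = area * eta * S * degradation
P = 47.24 * 0.222 * 1361.0 * 0.743
P = 10604.9787 W

10604.9787 W


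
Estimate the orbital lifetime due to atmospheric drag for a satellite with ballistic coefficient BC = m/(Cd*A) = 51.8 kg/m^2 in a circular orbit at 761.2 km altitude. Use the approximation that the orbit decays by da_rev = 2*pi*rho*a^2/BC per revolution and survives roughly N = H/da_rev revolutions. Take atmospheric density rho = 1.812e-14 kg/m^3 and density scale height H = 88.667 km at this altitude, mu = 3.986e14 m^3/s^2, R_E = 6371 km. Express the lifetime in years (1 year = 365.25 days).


a = R_E + alt = 7132.2000 km = 7.1322e+06 m
da_rev = 2*pi*rho*a^2/BC = 2*pi*1.812e-14*(7.1322e+06)^2/51.8 = 0.111803482 m per revolution
N = H/da_rev = 88667.0000 m / 0.111803482 m = 793061.1701 revolutions
P = 2*pi*sqrt(a^3/mu) = 5994.4106 s
lifetime = N*P = 793061.1701 * 5994.4106 = 4.7539343e+09 s = 55022.3880 days
years = 55022.3880 / 365.25 = 150.6431 years

150.6431 years


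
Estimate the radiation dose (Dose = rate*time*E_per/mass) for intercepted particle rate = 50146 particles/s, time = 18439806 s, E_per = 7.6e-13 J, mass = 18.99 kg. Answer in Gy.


Total energy deposited = rate * time * E_per
  = 50146 * 18439806 * 7.6e-13 = 0.7027587 J
Dose = E_total / mass = 0.7027587 / 18.99
Dose = 0.03700678 Gy

0.0370 Gy


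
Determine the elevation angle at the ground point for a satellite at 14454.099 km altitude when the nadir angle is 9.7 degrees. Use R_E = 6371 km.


r = R_E + alt = 20825.0990 km
Law of sines in the satellite / Earth-center / ground-point triangle:
  sin(nadir)/R_E = sin(90 + el)/r  =>  cos(el) = (r/R_E)*sin(nadir)
cos(el) = (20825.0990 / 6371.0000) * sin(9.7 deg) = 0.5507468
el = arccos(0.5507468) = 56.5817 deg
(Earth-central angle = 90 - nadir - el = 23.7183 deg)

56.5817 degrees


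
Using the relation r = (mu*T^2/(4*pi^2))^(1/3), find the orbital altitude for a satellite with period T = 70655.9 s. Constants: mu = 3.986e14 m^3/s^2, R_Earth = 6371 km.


T = 70655.9 s
r = (mu*T^2/(4*pi^2))^(1/3) = (3.986e14 * 70655.9^2 / (4*pi^2))^(1/3)
r = 3.6939539e+07 m = 36939.5393 km
alt = r - R_E = 36939.5393 - 6371 = 30568.5393 km

30568.5393 km


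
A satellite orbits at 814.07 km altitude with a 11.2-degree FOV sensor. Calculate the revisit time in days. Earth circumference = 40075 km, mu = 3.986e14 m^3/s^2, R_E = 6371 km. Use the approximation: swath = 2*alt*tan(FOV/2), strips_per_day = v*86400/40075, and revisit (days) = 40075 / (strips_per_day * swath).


swath = 2*814.07*tan(0.09773844) = 159.6405 km
v = sqrt(mu/r) = 7448.2311 m/s = 7.4482 km/s
strips/day = v*86400/40075 = 7.4482*86400/40075 = 16.0581
coverage/day = strips * swath = 16.0581 * 159.6405 = 2563.5187 km
revisit = 40075 / 2563.5187 = 15.6328 days

15.6328 days


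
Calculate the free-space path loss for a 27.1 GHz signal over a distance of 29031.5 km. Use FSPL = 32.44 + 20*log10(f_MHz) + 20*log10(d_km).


f = 27.1 GHz = 27100.0000 MHz
d = 29031.5 km
FSPL = 32.44 + 20*log10(27100.0000) + 20*log10(29031.5)
FSPL = 32.44 + 88.6594 + 89.2574
FSPL = 210.3568 dB

210.3568 dB


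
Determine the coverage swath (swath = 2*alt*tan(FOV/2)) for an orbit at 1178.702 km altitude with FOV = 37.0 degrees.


FOV = 37.0 deg = 0.6457718 rad
swath = 2 * alt * tan(FOV/2) = 2 * 1178.702 * tan(0.3228859)
swath = 2 * 1178.702 * 0.3345953
swath = 788.7763 km

788.7763 km


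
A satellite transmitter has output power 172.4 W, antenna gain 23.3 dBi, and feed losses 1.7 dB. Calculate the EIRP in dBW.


Pt = 172.4 W = 22.3654 dBW
EIRP = Pt_dBW + Gt - losses = 22.3654 + 23.3 - 1.7 = 43.9654 dBW

43.9654 dBW


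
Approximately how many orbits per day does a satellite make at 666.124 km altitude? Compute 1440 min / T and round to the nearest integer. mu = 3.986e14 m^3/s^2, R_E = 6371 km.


r = 7.037124e+06 m
T = 2*pi*sqrt(r^3/mu) = 5874.9480 s = 97.9158 min
revs/day = 1440 / 97.9158 = 14.7065
Rounded: 15 revolutions per day

15 revolutions per day


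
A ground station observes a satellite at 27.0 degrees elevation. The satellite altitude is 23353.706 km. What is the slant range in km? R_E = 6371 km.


h = 23353.706 km, el = 27.0 deg
d = -R_E*sin(el) + sqrt((R_E*sin(el))^2 + 2*R_E*h + h^2)
d = -6371.0000*sin(0.4712389) + sqrt((6371.0000*0.4539905)^2 + 2*6371.0000*23353.706 + 23353.706^2)
d = 26285.2606 km

26285.2606 km


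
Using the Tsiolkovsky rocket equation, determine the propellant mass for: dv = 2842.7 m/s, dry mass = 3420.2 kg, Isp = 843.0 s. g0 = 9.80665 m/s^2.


ve = Isp * g0 = 843.0 * 9.80665 = 8267.005950 m/s
mass ratio = exp(dv/ve) = exp(2842.7/8267.005950) = 1.41038242
m_prop = m_dry * (mr - 1) = 3420.2 * (1.41038242 - 1)
m_prop = 1403.5900 kg

1403.5900 kg


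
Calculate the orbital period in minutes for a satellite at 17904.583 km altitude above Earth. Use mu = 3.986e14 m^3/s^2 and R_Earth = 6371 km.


r = 24275.5830 km = 2.4275583e+07 m
T = 2*pi*sqrt(r^3/mu) = 2*pi*sqrt(1.4305696e+22 / 3.986e14)
T = 37641.3962 s = 627.3566 min

627.3566 minutes


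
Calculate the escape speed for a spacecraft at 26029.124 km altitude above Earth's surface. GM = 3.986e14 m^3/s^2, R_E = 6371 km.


r = 6371.0 + 26029.124 = 32400.1240 km = 3.2400124e+07 m
v_esc = sqrt(2*mu/r) = sqrt(2*3.986e14 / 3.2400124e+07)
v_esc = 4960.3270 m/s = 4.9603 km/s

4.9603 km/s


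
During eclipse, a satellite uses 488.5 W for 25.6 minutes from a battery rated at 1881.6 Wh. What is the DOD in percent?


E_used = P * t / 60 = 488.5 * 25.6 / 60 = 208.4267 Wh
DOD = E_used / E_total * 100 = 208.4267 / 1881.6 * 100
DOD = 11.0771 %

11.0771 %


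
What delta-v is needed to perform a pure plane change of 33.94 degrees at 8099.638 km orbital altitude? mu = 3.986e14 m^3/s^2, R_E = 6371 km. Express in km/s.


r = 14470.6380 km = 1.4470638e+07 m
V = sqrt(mu/r) = 5248.3744 m/s
di = 33.94 deg = 0.5923647 rad
dV = 2*V*sin(di/2) = 2*5248.3744*sin(0.2961824)
dV = 3063.6960 m/s = 3.0637 km/s

3.0637 km/s


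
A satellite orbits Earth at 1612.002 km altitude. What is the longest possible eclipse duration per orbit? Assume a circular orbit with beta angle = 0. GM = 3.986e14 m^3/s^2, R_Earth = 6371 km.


r = 7983.0020 km
T = 118.3067 min
Eclipse fraction = arcsin(R_E/r)/pi = arcsin(6371.0000/7983.0020)/pi
= arcsin(0.7980707)/pi = 0.2941459
Eclipse duration = 0.2941459 * 118.3067 = 34.7994 min

34.7994 minutes


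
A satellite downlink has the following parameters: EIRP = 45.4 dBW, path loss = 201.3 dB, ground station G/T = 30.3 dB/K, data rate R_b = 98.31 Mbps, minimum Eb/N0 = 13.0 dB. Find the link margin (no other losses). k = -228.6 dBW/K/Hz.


C/N0 = EIRP - FSPL + G/T - k = 45.4 - 201.3 + 30.3 - (-228.6)
C/N0 = 103.0000 dB-Hz
R_b = 98.31 Mbps = 9.831e+07 bps -> 10*log10(R_b) = 79.9260 dB-Hz
Eb/N0 = C/N0 - 10*log10(R_b) = 103.0000 - 79.9260 = 23.0740 dB
Margin = Eb/N0 - Eb/N0_req = 23.0740 - 13.0 = 10.0740 dB (link closes)

10.0740 dB


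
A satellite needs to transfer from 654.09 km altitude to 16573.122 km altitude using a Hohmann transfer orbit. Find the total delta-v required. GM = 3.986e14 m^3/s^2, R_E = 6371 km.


r1 = 7025.0900 km = 7.02509e+06 m
r2 = 22944.1220 km = 2.2944122e+07 m
dv1 = sqrt(mu/r1)*(sqrt(2*r2/(r1+r2)) - 1) = 1788.2934 m/s
dv2 = sqrt(mu/r2)*(1 - sqrt(2*r1/(r1+r2))) = 1314.1668 m/s
total dv = |dv1| + |dv2| = 1788.2934 + 1314.1668 = 3102.4602 m/s = 3.1025 km/s

3.1025 km/s


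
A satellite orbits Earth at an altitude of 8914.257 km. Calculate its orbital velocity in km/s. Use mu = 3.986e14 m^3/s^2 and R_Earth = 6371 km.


r = R_E + alt = 6371.0 + 8914.257 = 15285.2570 km = 1.5285257e+07 m
v = sqrt(mu/r) = sqrt(3.986e14 / 1.5285257e+07) = 5106.6051 m/s = 5.1066 km/s

5.1066 km/s


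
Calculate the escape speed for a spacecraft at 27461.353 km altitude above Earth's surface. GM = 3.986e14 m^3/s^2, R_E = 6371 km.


r = 6371.0 + 27461.353 = 33832.3530 km = 3.3832353e+07 m
v_esc = sqrt(2*mu/r) = sqrt(2*3.986e14 / 3.3832353e+07)
v_esc = 4854.1986 m/s = 4.8542 km/s

4.8542 km/s


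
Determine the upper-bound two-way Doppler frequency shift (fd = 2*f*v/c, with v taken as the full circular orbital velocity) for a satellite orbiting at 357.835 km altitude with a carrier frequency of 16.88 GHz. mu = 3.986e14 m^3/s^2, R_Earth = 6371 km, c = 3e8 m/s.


r = 6.728835e+06 m
v = sqrt(mu/r) = 7696.5963 m/s (worst-case radial velocity)
f = 16.88 GHz = 1.688e+10 Hz
fd = 2*f*v/c = 2*1.688e+10*7696.5963/3.0e+08
fd = 866123.6371 Hz

866123.6371 Hz


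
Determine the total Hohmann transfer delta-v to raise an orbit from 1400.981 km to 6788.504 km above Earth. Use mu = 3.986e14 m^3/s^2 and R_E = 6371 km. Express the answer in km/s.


r1 = 7771.9810 km = 7.771981e+06 m
r2 = 13159.5040 km = 1.3159504e+07 m
dv1 = sqrt(mu/r1)*(sqrt(2*r2/(r1+r2)) - 1) = 868.9263 m/s
dv2 = sqrt(mu/r2)*(1 - sqrt(2*r1/(r1+r2))) = 760.8812 m/s
total dv = |dv1| + |dv2| = 868.9263 + 760.8812 = 1629.8075 m/s = 1.6298 km/s

1.6298 km/s


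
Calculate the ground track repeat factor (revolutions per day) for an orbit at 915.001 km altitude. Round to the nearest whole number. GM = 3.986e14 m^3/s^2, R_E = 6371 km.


r = 7.286001e+06 m
T = 2*pi*sqrt(r^3/mu) = 6189.3503 s = 103.1558 min
revs/day = 1440 / 103.1558 = 13.9595
Rounded: 14 revolutions per day

14 revolutions per day


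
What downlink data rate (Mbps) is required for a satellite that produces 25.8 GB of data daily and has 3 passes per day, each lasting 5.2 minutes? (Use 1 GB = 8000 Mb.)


total contact time = 3 * 5.2 * 60 = 936.0000 s
data = 25.8 GB = 206400.0000 Mb
rate = 206400.0000 / 936.0000 = 220.5128 Mbps

220.5128 Mbps


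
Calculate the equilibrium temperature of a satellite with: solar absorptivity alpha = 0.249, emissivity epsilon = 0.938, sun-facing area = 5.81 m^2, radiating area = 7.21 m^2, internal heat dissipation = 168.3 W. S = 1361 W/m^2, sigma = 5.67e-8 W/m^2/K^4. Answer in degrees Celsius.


Numerator = alpha*S*A_sun + Q_int = 0.249*1361*5.81 + 168.3 = 2137.2451 W
Denominator = eps*sigma*A_rad = 0.938*5.67e-8*7.21 = 3.8346097e-07 W/K^4
T^4 = 5.5735662e+09 K^4
T = 273.2331 K = 0.08308869 C

0.0831 degrees Celsius


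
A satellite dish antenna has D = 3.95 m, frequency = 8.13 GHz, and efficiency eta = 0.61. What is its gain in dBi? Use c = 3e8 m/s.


lambda = c/f = 3e8 / 8.13e+09 = 0.03690037 m
G = eta*(pi*D/lambda)^2 = 0.61*(pi*3.95/0.03690037)^2
G = 68986.2207 (linear)
G = 10*log10(68986.2207) = 48.3876 dBi

48.3876 dBi


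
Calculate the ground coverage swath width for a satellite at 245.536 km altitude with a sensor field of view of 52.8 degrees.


FOV = 52.8 deg = 0.9215338 rad
swath = 2 * alt * tan(FOV/2) = 2 * 245.536 * tan(0.4607669)
swath = 2 * 245.536 * 0.4964043
swath = 243.7703 km

243.7703 km


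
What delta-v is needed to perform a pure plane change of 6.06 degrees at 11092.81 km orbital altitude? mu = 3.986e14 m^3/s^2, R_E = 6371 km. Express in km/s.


r = 17463.8100 km = 1.746381e+07 m
V = sqrt(mu/r) = 4777.4830 m/s
di = 6.06 deg = 0.105767 rad
dV = 2*V*sin(di/2) = 2*4777.4830*sin(0.05288348)
dV = 505.0643 m/s = 0.5050643 km/s

0.5051 km/s


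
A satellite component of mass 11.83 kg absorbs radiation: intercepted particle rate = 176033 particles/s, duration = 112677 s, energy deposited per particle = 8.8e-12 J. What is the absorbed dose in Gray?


Total energy deposited = rate * time * E_per
  = 176033 * 112677 * 8.8e-12 = 0.1745469 J
Dose = E_total / mass = 0.1745469 / 11.83
Dose = 0.0147546 Gy

0.0148 Gy


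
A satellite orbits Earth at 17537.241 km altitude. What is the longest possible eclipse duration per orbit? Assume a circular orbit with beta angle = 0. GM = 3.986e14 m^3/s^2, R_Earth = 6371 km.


r = 23908.2410 km
T = 613.1707 min
Eclipse fraction = arcsin(R_E/r)/pi = arcsin(6371.0000/23908.2410)/pi
= arcsin(0.2664772)/pi = 0.08585969
Eclipse duration = 0.08585969 * 613.1707 = 52.6466 min

52.6466 minutes


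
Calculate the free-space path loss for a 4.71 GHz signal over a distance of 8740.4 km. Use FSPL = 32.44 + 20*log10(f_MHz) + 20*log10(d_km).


f = 4.71 GHz = 4710.0000 MHz
d = 8740.4 km
FSPL = 32.44 + 20*log10(4710.0000) + 20*log10(8740.4)
FSPL = 32.44 + 73.4604 + 78.8306
FSPL = 184.7310 dB

184.7310 dB


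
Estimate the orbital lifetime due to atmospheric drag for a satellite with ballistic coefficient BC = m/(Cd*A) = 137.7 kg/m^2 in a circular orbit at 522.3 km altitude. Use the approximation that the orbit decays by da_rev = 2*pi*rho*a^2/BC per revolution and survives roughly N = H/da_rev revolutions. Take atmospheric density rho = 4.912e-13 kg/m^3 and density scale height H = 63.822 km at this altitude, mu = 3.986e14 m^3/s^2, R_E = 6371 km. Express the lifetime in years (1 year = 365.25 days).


a = R_E + alt = 6893.3000 km = 6.8933e+06 m
da_rev = 2*pi*rho*a^2/BC = 2*pi*4.912e-13*(6.8933e+06)^2/137.7 = 1.065022 m per revolution
N = H/da_rev = 63822.0000 m / 1.065022 m = 59925.5135 revolutions
P = 2*pi*sqrt(a^3/mu) = 5695.7641 s
lifetime = N*P = 59925.5135 * 5695.7641 = 3.4132159e+08 s = 3950.4813 days
years = 3950.4813 / 365.25 = 10.8158 years

10.8158 years


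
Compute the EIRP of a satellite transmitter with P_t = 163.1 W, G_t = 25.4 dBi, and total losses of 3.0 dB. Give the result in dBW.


Pt = 163.1 W = 22.1245 dBW
EIRP = Pt_dBW + Gt - losses = 22.1245 + 25.4 - 3.0 = 44.5245 dBW

44.5245 dBW


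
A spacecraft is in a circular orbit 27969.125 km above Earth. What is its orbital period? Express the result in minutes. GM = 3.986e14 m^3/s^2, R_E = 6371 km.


r = 34340.1250 km = 3.4340125e+07 m
T = 2*pi*sqrt(r^3/mu) = 2*pi*sqrt(4.0495393e+22 / 3.986e14)
T = 63330.6621 s = 1055.5110 min

1055.5110 minutes


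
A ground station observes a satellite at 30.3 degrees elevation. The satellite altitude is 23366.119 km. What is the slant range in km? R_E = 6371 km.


h = 23366.119 km, el = 30.3 deg
d = -R_E*sin(el) + sqrt((R_E*sin(el))^2 + 2*R_E*h + h^2)
d = -6371.0000*sin(0.5288348) + sqrt((6371.0000*0.5045276)^2 + 2*6371.0000*23366.119 + 23366.119^2)
d = 26009.5937 km

26009.5937 km


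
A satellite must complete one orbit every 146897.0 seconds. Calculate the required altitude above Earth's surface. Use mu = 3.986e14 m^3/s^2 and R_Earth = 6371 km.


T = 146897.0 s
r = (mu*T^2/(4*pi^2))^(1/3) = (3.986e14 * 146897.0^2 / (4*pi^2))^(1/3)
r = 6.0172927e+07 m = 60172.9269 km
alt = r - R_E = 60172.9269 - 6371 = 53801.9269 km

53801.9269 km


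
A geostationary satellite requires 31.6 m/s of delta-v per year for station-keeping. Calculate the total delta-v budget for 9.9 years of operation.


dV = rate * years = 31.6 * 9.9
dV = 312.8400 m/s

312.8400 m/s


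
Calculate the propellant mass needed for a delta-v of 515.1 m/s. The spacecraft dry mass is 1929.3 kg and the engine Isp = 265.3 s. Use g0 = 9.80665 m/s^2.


ve = Isp * g0 = 265.3 * 9.80665 = 2601.704245 m/s
mass ratio = exp(dv/ve) = exp(515.1/2601.704245) = 1.21894485
m_prop = m_dry * (mr - 1) = 1929.3 * (1.21894485 - 1)
m_prop = 422.4103 kg

422.4103 kg


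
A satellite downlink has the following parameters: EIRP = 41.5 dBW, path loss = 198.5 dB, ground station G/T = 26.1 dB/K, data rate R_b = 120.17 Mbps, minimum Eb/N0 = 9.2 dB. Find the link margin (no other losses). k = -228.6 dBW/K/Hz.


C/N0 = EIRP - FSPL + G/T - k = 41.5 - 198.5 + 26.1 - (-228.6)
C/N0 = 97.7000 dB-Hz
R_b = 120.17 Mbps = 1.2017e+08 bps -> 10*log10(R_b) = 80.7980 dB-Hz
Eb/N0 = C/N0 - 10*log10(R_b) = 97.7000 - 80.7980 = 16.9020 dB
Margin = Eb/N0 - Eb/N0_req = 16.9020 - 9.2 = 7.7020 dB (link closes)

7.7020 dB


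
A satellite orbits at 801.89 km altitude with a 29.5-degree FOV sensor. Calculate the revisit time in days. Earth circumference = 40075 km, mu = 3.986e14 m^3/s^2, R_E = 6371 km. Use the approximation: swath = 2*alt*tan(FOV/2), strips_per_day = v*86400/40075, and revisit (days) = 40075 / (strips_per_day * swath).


swath = 2*801.89*tan(0.2574361) = 422.2400 km
v = sqrt(mu/r) = 7454.5522 m/s = 7.4546 km/s
strips/day = v*86400/40075 = 7.4546*86400/40075 = 16.0717
coverage/day = strips * swath = 16.0717 * 422.2400 = 6786.1145 km
revisit = 40075 / 6786.1145 = 5.9054 days

5.9054 days


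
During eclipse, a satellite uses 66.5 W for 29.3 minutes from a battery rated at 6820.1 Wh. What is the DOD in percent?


E_used = P * t / 60 = 66.5 * 29.3 / 60 = 32.4742 Wh
DOD = E_used / E_total * 100 = 32.4742 / 6820.1 * 100
DOD = 0.4761538 %

0.4762 %


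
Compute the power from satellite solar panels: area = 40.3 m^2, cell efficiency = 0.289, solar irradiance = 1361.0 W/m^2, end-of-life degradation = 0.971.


P = area * eta * S * degradation
P = 40.3 * 0.289 * 1361.0 * 0.971
P = 15391.4751 W

15391.4751 W


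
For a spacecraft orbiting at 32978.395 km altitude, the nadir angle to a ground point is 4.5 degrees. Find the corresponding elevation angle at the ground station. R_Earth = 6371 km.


r = R_E + alt = 39349.3950 km
Law of sines in the satellite / Earth-center / ground-point triangle:
  sin(nadir)/R_E = sin(90 + el)/r  =>  cos(el) = (r/R_E)*sin(nadir)
cos(el) = (39349.3950 / 6371.0000) * sin(4.5 deg) = 0.4845892
el = arccos(0.4845892) = 61.0144 deg
(Earth-central angle = 90 - nadir - el = 24.4856 deg)

61.0144 degrees


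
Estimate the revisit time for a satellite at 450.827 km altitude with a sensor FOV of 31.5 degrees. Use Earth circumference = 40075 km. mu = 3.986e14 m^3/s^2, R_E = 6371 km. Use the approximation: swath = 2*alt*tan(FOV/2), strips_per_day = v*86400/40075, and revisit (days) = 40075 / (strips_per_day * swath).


swath = 2*450.827*tan(0.2748894) = 254.2927 km
v = sqrt(mu/r) = 7643.9581 m/s = 7.6440 km/s
strips/day = v*86400/40075 = 7.6440*86400/40075 = 16.4800
coverage/day = strips * swath = 16.4800 * 254.2927 = 4190.7567 km
revisit = 40075 / 4190.7567 = 9.5627 days

9.5627 days


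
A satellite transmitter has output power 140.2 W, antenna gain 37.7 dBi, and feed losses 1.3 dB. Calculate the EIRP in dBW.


Pt = 140.2 W = 21.4675 dBW
EIRP = Pt_dBW + Gt - losses = 21.4675 + 37.7 - 1.3 = 57.8675 dBW

57.8675 dBW


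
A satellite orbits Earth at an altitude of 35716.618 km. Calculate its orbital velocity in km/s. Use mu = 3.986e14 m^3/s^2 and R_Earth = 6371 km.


r = R_E + alt = 6371.0 + 35716.618 = 42087.6180 km = 4.2087618e+07 m
v = sqrt(mu/r) = sqrt(3.986e14 / 4.2087618e+07) = 3077.4533 m/s = 3.0775 km/s

3.0775 km/s


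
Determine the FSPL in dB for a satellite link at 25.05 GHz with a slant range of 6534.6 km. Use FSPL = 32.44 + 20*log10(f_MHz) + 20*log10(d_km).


f = 25.05 GHz = 25050.0000 MHz
d = 6534.6 km
FSPL = 32.44 + 20*log10(25050.0000) + 20*log10(6534.6)
FSPL = 32.44 + 87.9762 + 76.3044
FSPL = 196.7205 dB

196.7205 dB


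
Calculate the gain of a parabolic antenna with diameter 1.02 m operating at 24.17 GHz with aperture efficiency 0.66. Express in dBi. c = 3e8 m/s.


lambda = c/f = 3e8 / 2.417e+10 = 0.01241208 m
G = eta*(pi*D/lambda)^2 = 0.66*(pi*1.02/0.01241208)^2
G = 43990.0865 (linear)
G = 10*log10(43990.0865) = 46.4335 dBi

46.4335 dBi


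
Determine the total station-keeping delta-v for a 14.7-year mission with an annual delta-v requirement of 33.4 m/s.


dV = rate * years = 33.4 * 14.7
dV = 490.9800 m/s

490.9800 m/s


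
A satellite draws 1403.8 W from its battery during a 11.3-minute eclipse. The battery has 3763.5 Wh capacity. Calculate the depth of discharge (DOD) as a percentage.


E_used = P * t / 60 = 1403.8 * 11.3 / 60 = 264.3823 Wh
DOD = E_used / E_total * 100 = 264.3823 / 3763.5 * 100
DOD = 7.0249 %

7.0249 %


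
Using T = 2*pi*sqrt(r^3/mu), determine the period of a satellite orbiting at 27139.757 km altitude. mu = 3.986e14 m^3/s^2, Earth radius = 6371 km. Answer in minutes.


r = 33510.7570 km = 3.3510757e+07 m
T = 2*pi*sqrt(r^3/mu) = 2*pi*sqrt(3.7631603e+22 / 3.986e14)
T = 61050.2686 s = 1017.5045 min

1017.5045 minutes


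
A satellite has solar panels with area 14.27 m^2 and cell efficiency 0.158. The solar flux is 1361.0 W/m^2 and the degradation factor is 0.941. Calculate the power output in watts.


P = area * eta * S * degradation
P = 14.27 * 0.158 * 1361.0 * 0.941
P = 2887.5453 W

2887.5453 W


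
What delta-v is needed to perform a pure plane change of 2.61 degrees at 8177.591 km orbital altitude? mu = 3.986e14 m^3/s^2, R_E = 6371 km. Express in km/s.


r = 14548.5910 km = 1.4548591e+07 m
V = sqrt(mu/r) = 5234.2948 m/s
di = 2.61 deg = 0.04555309 rad
dV = 2*V*sin(di/2) = 2*5234.2948*sin(0.02277655)
dV = 238.4177 m/s = 0.2384177 km/s

0.2384 km/s


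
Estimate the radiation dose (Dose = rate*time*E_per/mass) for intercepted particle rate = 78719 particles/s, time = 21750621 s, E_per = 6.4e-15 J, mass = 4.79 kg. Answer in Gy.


Total energy deposited = rate * time * E_per
  = 78719 * 21750621 * 6.4e-15 = 0.010958 J
Dose = E_total / mass = 0.010958 / 4.79
Dose = 0.002287682 Gy

0.0023 Gy


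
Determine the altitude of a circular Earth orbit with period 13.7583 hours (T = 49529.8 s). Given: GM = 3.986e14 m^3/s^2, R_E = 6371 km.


T = 49529.8 s
r = (mu*T^2/(4*pi^2))^(1/3) = (3.986e14 * 49529.8^2 / (4*pi^2))^(1/3)
r = 2.9149889e+07 m = 29149.8888 km
alt = r - R_E = 29149.8888 - 6371 = 22778.8888 km

22778.8888 km


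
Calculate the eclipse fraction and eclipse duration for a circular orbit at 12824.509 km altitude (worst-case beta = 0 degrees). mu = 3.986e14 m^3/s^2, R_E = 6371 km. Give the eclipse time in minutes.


r = 19195.5090 km
T = 441.1227 min
Eclipse fraction = arcsin(R_E/r)/pi = arcsin(6371.0000/19195.5090)/pi
= arcsin(0.3319006)/pi = 0.1076898
Eclipse duration = 0.1076898 * 441.1227 = 47.5044 min

47.5044 minutes


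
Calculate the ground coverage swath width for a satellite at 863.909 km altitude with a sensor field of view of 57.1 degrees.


FOV = 57.1 deg = 0.996583 rad
swath = 2 * alt * tan(FOV/2) = 2 * 863.909 * tan(0.4982915)
swath = 2 * 863.909 * 0.5440862
swath = 940.0819 km

940.0819 km


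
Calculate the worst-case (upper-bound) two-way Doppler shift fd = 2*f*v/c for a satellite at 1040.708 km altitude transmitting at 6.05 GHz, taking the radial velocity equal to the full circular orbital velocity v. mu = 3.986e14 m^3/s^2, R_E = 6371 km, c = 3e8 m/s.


r = 7.411708e+06 m
v = sqrt(mu/r) = 7333.4696 m/s (worst-case radial velocity)
f = 6.05 GHz = 6.05e+09 Hz
fd = 2*f*v/c = 2*6.05e+09*7333.4696/3.0e+08
fd = 295783.2743 Hz

295783.2743 Hz


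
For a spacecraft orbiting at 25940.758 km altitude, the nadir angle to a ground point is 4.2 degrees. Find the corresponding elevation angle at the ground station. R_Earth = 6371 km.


r = R_E + alt = 32311.7580 km
Law of sines in the satellite / Earth-center / ground-point triangle:
  sin(nadir)/R_E = sin(90 + el)/r  =>  cos(el) = (r/R_E)*sin(nadir)
cos(el) = (32311.7580 / 6371.0000) * sin(4.2 deg) = 0.3714417
el = arccos(0.3714417) = 68.1954 deg
(Earth-central angle = 90 - nadir - el = 17.6046 deg)

68.1954 degrees


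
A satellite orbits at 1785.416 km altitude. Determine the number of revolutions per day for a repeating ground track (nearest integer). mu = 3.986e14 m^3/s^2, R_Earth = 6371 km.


r = 8.156416e+06 m
T = 2*pi*sqrt(r^3/mu) = 7330.9503 s = 122.1825 min
revs/day = 1440 / 122.1825 = 11.7856
Rounded: 12 revolutions per day

12 revolutions per day


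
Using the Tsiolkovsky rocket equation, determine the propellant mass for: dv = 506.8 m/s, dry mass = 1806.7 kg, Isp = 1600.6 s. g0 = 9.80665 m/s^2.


ve = Isp * g0 = 1600.6 * 9.80665 = 15696.523990 m/s
mass ratio = exp(dv/ve) = exp(506.8/15696.523990) = 1.03281430
m_prop = m_dry * (mr - 1) = 1806.7 * (1.03281430 - 1)
m_prop = 59.2856 kg

59.2856 kg


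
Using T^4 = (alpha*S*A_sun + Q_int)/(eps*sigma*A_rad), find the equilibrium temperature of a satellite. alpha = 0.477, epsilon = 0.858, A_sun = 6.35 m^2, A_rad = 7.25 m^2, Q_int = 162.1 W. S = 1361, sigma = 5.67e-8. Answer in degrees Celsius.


Numerator = alpha*S*A_sun + Q_int = 0.477*1361*6.35 + 162.1 = 4284.5010 W
Denominator = eps*sigma*A_rad = 0.858*5.67e-8*7.25 = 3.5270235e-07 W/K^4
T^4 = 1.2147639e+10 K^4
T = 331.9884 K = 58.8384 C

58.8384 degrees Celsius


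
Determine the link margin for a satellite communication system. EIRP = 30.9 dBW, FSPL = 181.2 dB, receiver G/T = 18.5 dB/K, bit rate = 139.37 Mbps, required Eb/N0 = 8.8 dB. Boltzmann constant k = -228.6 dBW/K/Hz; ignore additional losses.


C/N0 = EIRP - FSPL + G/T - k = 30.9 - 181.2 + 18.5 - (-228.6)
C/N0 = 96.8000 dB-Hz
R_b = 139.37 Mbps = 1.3937e+08 bps -> 10*log10(R_b) = 81.4417 dB-Hz
Eb/N0 = C/N0 - 10*log10(R_b) = 96.8000 - 81.4417 = 15.3583 dB
Margin = Eb/N0 - Eb/N0_req = 15.3583 - 8.8 = 6.5583 dB (link closes)

6.5583 dB


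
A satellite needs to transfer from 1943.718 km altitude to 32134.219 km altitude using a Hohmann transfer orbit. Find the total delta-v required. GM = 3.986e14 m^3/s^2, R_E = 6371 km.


r1 = 8314.7180 km = 8.314718e+06 m
r2 = 38505.2190 km = 3.8505219e+07 m
dv1 = sqrt(mu/r1)*(sqrt(2*r2/(r1+r2)) - 1) = 1956.0163 m/s
dv2 = sqrt(mu/r2)*(1 - sqrt(2*r1/(r1+r2))) = 1299.9421 m/s
total dv = |dv1| + |dv2| = 1956.0163 + 1299.9421 = 3255.9584 m/s = 3.2560 km/s

3.2560 km/s


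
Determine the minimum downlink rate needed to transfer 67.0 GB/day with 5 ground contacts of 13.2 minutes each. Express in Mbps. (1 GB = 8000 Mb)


total contact time = 5 * 13.2 * 60 = 3960.0000 s
data = 67.0 GB = 536000.0000 Mb
rate = 536000.0000 / 3960.0000 = 135.3535 Mbps

135.3535 Mbps


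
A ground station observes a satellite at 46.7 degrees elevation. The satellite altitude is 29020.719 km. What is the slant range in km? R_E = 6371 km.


h = 29020.719 km, el = 46.7 deg
d = -R_E*sin(el) + sqrt((R_E*sin(el))^2 + 2*R_E*h + h^2)
d = -6371.0000*sin(0.8150688) + sqrt((6371.0000*0.7277728)^2 + 2*6371.0000*29020.719 + 29020.719^2)
d = 30484.3302 km

30484.3302 km


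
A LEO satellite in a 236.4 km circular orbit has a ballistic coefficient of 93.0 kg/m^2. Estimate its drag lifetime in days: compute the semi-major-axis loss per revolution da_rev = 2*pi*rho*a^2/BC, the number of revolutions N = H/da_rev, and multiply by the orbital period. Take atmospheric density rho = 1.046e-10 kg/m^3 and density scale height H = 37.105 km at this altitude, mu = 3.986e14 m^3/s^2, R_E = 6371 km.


a = R_E + alt = 6607.4000 km = 6.6074e+06 m
da_rev = 2*pi*rho*a^2/BC = 2*pi*1.046e-10*(6.6074e+06)^2/93.0 = 308.524603 m per revolution
N = H/da_rev = 37105.0000 m / 308.524603 m = 120.2659 revolutions
P = 2*pi*sqrt(a^3/mu) = 5345.1158 s
lifetime = N*P = 120.2659 * 5345.1158 = 642835.3535 s = 7.4402 days

7.4402 days


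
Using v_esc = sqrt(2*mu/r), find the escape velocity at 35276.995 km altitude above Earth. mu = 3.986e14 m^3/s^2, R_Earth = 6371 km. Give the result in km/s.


r = 6371.0 + 35276.995 = 41647.9950 km = 4.1647995e+07 m
v_esc = sqrt(2*mu/r) = sqrt(2*3.986e14 / 4.1647995e+07)
v_esc = 4375.0860 m/s = 4.3751 km/s

4.3751 km/s


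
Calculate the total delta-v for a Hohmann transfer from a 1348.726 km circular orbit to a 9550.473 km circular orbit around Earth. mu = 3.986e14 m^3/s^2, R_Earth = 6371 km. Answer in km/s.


r1 = 7719.7260 km = 7.719726e+06 m
r2 = 15921.4730 km = 1.5921473e+07 m
dv1 = sqrt(mu/r1)*(sqrt(2*r2/(r1+r2)) - 1) = 1153.8144 m/s
dv2 = sqrt(mu/r2)*(1 - sqrt(2*r1/(r1+r2))) = 960.0288 m/s
total dv = |dv1| + |dv2| = 1153.8144 + 960.0288 = 2113.8432 m/s = 2.1138 km/s

2.1138 km/s


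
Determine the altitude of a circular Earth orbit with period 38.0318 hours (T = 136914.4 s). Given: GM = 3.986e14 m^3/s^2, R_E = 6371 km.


T = 136914.4 s
r = (mu*T^2/(4*pi^2))^(1/3) = (3.986e14 * 136914.4^2 / (4*pi^2))^(1/3)
r = 5.7414987e+07 m = 57414.9870 km
alt = r - R_E = 57414.9870 - 6371 = 51043.9870 km

51043.9870 km


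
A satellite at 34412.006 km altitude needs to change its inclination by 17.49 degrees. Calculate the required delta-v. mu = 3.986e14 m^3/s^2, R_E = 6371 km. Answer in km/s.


r = 40783.0060 km = 4.0783006e+07 m
V = sqrt(mu/r) = 3126.2883 m/s
di = 17.49 deg = 0.3052581 rad
dV = 2*V*sin(di/2) = 2*3126.2883*sin(0.152629)
dV = 950.6238 m/s = 0.9506238 km/s

0.9506 km/s


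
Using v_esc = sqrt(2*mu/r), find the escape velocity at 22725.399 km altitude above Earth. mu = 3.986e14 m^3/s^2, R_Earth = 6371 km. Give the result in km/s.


r = 6371.0 + 22725.399 = 29096.3990 km = 2.9096399e+07 m
v_esc = sqrt(2*mu/r) = sqrt(2*3.986e14 / 2.9096399e+07)
v_esc = 5234.3652 m/s = 5.2344 km/s

5.2344 km/s


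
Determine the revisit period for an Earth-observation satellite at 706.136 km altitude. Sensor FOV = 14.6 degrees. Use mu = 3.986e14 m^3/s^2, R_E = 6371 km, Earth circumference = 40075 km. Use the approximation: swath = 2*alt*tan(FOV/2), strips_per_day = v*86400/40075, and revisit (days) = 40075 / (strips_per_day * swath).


swath = 2*706.136*tan(0.127409) = 180.9162 km
v = sqrt(mu/r) = 7504.8130 m/s = 7.5048 km/s
strips/day = v*86400/40075 = 7.5048*86400/40075 = 16.1801
coverage/day = strips * swath = 16.1801 * 180.9162 = 2927.2350 km
revisit = 40075 / 2927.2350 = 13.6904 days

13.6904 days
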